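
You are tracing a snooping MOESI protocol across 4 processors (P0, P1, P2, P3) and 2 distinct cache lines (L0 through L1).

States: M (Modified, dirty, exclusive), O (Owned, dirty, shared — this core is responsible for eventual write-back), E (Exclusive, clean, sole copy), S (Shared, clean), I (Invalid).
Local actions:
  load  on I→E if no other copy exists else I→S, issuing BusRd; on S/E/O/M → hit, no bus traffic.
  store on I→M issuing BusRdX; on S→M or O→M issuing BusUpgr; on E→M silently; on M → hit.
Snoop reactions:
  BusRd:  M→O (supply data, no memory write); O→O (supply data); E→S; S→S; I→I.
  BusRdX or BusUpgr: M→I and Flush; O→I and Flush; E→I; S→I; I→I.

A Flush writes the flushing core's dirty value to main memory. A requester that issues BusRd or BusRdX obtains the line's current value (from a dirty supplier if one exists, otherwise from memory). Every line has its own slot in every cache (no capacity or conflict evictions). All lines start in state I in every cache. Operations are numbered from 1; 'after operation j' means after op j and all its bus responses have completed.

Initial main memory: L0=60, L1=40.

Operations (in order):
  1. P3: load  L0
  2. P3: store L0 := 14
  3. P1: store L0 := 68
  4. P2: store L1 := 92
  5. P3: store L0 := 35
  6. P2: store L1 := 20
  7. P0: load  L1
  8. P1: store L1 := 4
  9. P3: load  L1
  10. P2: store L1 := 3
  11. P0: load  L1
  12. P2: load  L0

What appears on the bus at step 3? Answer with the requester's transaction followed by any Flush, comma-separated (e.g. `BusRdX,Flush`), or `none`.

bus = BusRdX,Flush

1. P3: load  L0  bus=[BusRd]  L0: P0=I P1=I P2=I P3=E  mem[L0]=60
2. P3: store L0 := 14  bus=[-]  L0: P0=I P1=I P2=I P3=M  mem[L0]=60
3. P1: store L0 := 68  bus=[BusRdX,Flush]  L0: P0=I P1=M P2=I P3=I  mem[L0]=14
4. P2: store L1 := 92  bus=[BusRdX]  L1: P0=I P1=I P2=M P3=I  mem[L1]=40
5. P3: store L0 := 35  bus=[BusRdX,Flush]  L0: P0=I P1=I P2=I P3=M  mem[L0]=68
6. P2: store L1 := 20  bus=[-]  L1: P0=I P1=I P2=M P3=I  mem[L1]=40
7. P0: load  L1  bus=[BusRd]  L1: P0=S P1=I P2=O P3=I  mem[L1]=40
8. P1: store L1 := 4  bus=[BusRdX,Flush]  L1: P0=I P1=M P2=I P3=I  mem[L1]=20
9. P3: load  L1  bus=[BusRd]  L1: P0=I P1=O P2=I P3=S  mem[L1]=20
10. P2: store L1 := 3  bus=[BusRdX,Flush]  L1: P0=I P1=I P2=M P3=I  mem[L1]=4
11. P0: load  L1  bus=[BusRd]  L1: P0=S P1=I P2=O P3=I  mem[L1]=4
12. P2: load  L0  bus=[BusRd]  L0: P0=I P1=I P2=S P3=O  mem[L0]=68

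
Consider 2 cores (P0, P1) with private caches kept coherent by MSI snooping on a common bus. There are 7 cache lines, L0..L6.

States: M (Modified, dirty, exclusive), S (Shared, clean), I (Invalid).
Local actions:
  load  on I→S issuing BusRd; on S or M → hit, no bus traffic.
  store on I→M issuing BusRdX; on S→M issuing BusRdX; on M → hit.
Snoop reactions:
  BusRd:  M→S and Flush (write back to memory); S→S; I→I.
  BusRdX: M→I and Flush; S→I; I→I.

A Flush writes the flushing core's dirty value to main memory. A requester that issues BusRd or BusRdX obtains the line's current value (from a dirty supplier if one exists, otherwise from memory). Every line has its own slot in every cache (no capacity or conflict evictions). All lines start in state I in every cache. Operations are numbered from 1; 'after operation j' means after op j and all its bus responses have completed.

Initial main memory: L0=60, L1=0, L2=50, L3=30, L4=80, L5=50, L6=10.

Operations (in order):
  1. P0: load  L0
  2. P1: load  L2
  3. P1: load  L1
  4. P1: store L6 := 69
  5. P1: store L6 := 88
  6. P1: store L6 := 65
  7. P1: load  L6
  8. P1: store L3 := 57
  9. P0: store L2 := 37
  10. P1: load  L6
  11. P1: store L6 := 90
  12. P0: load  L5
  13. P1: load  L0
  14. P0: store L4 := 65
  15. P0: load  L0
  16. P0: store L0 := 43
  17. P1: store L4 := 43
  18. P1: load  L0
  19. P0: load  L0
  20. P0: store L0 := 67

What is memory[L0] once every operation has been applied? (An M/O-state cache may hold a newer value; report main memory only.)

memory[L0] = 43

[1] P0: load  L0 | P0:S(60), P1:I | bus: BusRd
[2] P1: load  L2 | P0:I, P1:S(50) | bus: BusRd
[3] P1: load  L1 | P0:I, P1:S(0) | bus: BusRd
[4] P1: store L6 := 69 | P0:I, P1:M(69) | bus: BusRdX
[5] P1: store L6 := 88 | P0:I, P1:M(88) | bus: none
[6] P1: store L6 := 65 | P0:I, P1:M(65) | bus: none
[7] P1: load  L6 | P0:I, P1:M(65) | bus: none
[8] P1: store L3 := 57 | P0:I, P1:M(57) | bus: BusRdX
[9] P0: store L2 := 37 | P0:M(37), P1:I | bus: BusRdX
[10] P1: load  L6 | P0:I, P1:M(65) | bus: none
[11] P1: store L6 := 90 | P0:I, P1:M(90) | bus: none
[12] P0: load  L5 | P0:S(50), P1:I | bus: BusRd
[13] P1: load  L0 | P0:S(60), P1:S(60) | bus: BusRd
[14] P0: store L4 := 65 | P0:M(65), P1:I | bus: BusRdX
[15] P0: load  L0 | P0:S(60), P1:S(60) | bus: none
[16] P0: store L0 := 43 | P0:M(43), P1:I | bus: BusRdX
[17] P1: store L4 := 43 | P0:I, P1:M(43) | bus: BusRdX,Flush
[18] P1: load  L0 | P0:S(43), P1:S(43) | bus: BusRd,Flush
[19] P0: load  L0 | P0:S(43), P1:S(43) | bus: none
[20] P0: store L0 := 67 | P0:M(67), P1:I | bus: BusRdX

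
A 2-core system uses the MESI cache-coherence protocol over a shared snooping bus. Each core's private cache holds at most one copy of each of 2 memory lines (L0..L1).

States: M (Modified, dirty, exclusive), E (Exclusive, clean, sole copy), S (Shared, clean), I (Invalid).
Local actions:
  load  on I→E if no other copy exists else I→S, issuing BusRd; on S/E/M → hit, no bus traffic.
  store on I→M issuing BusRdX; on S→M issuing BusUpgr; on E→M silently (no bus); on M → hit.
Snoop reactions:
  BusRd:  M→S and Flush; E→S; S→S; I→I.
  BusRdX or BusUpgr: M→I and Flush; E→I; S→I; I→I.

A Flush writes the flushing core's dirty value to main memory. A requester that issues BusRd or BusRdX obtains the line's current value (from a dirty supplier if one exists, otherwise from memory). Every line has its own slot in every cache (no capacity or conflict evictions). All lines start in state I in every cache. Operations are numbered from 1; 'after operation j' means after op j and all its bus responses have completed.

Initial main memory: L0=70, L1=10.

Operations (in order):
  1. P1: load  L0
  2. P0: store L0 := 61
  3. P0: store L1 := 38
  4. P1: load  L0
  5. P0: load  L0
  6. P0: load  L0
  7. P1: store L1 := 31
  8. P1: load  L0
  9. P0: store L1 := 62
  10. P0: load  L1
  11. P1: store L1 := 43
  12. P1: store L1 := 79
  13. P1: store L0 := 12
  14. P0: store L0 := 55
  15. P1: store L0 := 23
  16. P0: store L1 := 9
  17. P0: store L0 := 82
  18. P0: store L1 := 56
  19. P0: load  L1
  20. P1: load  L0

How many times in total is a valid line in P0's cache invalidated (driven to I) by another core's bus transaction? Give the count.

invalidations = 4

step 1: P1: load  L0  ⟶  IE  (L0)  txn=BusRd  M[L0]=70
step 2: P0: store L0 := 61  ⟶  MI  (L0)  txn=BusRdX  M[L0]=70
step 3: P0: store L1 := 38  ⟶  MI  (L1)  txn=BusRdX  M[L1]=10
step 4: P1: load  L0  ⟶  SS  (L0)  txn=BusRd+Flush  M[L0]=61
step 5: P0: load  L0  ⟶  SS  (L0)  txn=∅  M[L0]=61
step 6: P0: load  L0  ⟶  SS  (L0)  txn=∅  M[L0]=61
step 7: P1: store L1 := 31  ⟶  IM  (L1)  txn=BusRdX+Flush  M[L1]=38
step 8: P1: load  L0  ⟶  SS  (L0)  txn=∅  M[L0]=61
step 9: P0: store L1 := 62  ⟶  MI  (L1)  txn=BusRdX+Flush  M[L1]=31
step 10: P0: load  L1  ⟶  MI  (L1)  txn=∅  M[L1]=31
step 11: P1: store L1 := 43  ⟶  IM  (L1)  txn=BusRdX+Flush  M[L1]=62
step 12: P1: store L1 := 79  ⟶  IM  (L1)  txn=∅  M[L1]=62
step 13: P1: store L0 := 12  ⟶  IM  (L0)  txn=BusUpgr  M[L0]=61
step 14: P0: store L0 := 55  ⟶  MI  (L0)  txn=BusRdX+Flush  M[L0]=12
step 15: P1: store L0 := 23  ⟶  IM  (L0)  txn=BusRdX+Flush  M[L0]=55
step 16: P0: store L1 := 9  ⟶  MI  (L1)  txn=BusRdX+Flush  M[L1]=79
step 17: P0: store L0 := 82  ⟶  MI  (L0)  txn=BusRdX+Flush  M[L0]=23
step 18: P0: store L1 := 56  ⟶  MI  (L1)  txn=∅  M[L1]=79
step 19: P0: load  L1  ⟶  MI  (L1)  txn=∅  M[L1]=79
step 20: P1: load  L0  ⟶  SS  (L0)  txn=BusRd+Flush  M[L0]=82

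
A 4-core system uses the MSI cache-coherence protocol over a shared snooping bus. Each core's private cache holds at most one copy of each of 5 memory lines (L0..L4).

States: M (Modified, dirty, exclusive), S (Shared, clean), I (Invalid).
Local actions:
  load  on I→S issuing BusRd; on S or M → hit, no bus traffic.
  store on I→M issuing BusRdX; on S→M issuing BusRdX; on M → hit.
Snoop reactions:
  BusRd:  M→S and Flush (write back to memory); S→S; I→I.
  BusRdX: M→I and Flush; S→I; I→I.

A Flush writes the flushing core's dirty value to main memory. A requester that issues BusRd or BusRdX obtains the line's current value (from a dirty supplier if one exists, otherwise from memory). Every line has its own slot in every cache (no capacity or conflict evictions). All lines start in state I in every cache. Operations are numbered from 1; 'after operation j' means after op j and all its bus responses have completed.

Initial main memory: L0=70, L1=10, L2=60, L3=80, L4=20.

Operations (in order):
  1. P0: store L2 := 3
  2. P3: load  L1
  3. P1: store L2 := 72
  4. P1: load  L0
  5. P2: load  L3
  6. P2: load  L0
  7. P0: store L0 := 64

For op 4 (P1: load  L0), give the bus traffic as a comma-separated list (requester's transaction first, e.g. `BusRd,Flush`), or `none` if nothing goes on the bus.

1. P0: store L2 := 3  bus=[BusRdX]  L2: P0=M P1=I P2=I P3=I  mem[L2]=60
2. P3: load  L1  bus=[BusRd]  L1: P0=I P1=I P2=I P3=S  mem[L1]=10
3. P1: store L2 := 72  bus=[BusRdX,Flush]  L2: P0=I P1=M P2=I P3=I  mem[L2]=3
4. P1: load  L0  bus=[BusRd]  L0: P0=I P1=S P2=I P3=I  mem[L0]=70
5. P2: load  L3  bus=[BusRd]  L3: P0=I P1=I P2=S P3=I  mem[L3]=80
6. P2: load  L0  bus=[BusRd]  L0: P0=I P1=S P2=S P3=I  mem[L0]=70
7. P0: store L0 := 64  bus=[BusRdX]  L0: P0=M P1=I P2=I P3=I  mem[L0]=70

bus = BusRd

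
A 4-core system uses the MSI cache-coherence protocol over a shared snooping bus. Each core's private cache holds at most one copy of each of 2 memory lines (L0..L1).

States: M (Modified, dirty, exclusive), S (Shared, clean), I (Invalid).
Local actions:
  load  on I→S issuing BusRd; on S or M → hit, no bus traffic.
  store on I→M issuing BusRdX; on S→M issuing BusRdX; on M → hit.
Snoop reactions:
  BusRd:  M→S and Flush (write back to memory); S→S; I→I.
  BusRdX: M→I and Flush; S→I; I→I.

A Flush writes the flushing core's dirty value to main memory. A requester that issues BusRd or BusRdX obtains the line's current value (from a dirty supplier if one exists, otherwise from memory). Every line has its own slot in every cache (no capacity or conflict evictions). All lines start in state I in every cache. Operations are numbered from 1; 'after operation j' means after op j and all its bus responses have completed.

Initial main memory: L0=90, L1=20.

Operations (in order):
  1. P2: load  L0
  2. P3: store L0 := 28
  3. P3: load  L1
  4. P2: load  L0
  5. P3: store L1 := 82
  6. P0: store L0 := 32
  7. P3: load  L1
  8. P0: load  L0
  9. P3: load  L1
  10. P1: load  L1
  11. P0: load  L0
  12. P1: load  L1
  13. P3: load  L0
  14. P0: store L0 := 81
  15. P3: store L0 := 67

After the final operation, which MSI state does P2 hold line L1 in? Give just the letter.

state = I

[1] P2: load  L0 | P0:I, P1:I, P2:S(90), P3:I | bus: BusRd
[2] P3: store L0 := 28 | P0:I, P1:I, P2:I, P3:M(28) | bus: BusRdX
[3] P3: load  L1 | P0:I, P1:I, P2:I, P3:S(20) | bus: BusRd
[4] P2: load  L0 | P0:I, P1:I, P2:S(28), P3:S(28) | bus: BusRd,Flush
[5] P3: store L1 := 82 | P0:I, P1:I, P2:I, P3:M(82) | bus: BusRdX
[6] P0: store L0 := 32 | P0:M(32), P1:I, P2:I, P3:I | bus: BusRdX
[7] P3: load  L1 | P0:I, P1:I, P2:I, P3:M(82) | bus: none
[8] P0: load  L0 | P0:M(32), P1:I, P2:I, P3:I | bus: none
[9] P3: load  L1 | P0:I, P1:I, P2:I, P3:M(82) | bus: none
[10] P1: load  L1 | P0:I, P1:S(82), P2:I, P3:S(82) | bus: BusRd,Flush
[11] P0: load  L0 | P0:M(32), P1:I, P2:I, P3:I | bus: none
[12] P1: load  L1 | P0:I, P1:S(82), P2:I, P3:S(82) | bus: none
[13] P3: load  L0 | P0:S(32), P1:I, P2:I, P3:S(32) | bus: BusRd,Flush
[14] P0: store L0 := 81 | P0:M(81), P1:I, P2:I, P3:I | bus: BusRdX
[15] P3: store L0 := 67 | P0:I, P1:I, P2:I, P3:M(67) | bus: BusRdX,Flush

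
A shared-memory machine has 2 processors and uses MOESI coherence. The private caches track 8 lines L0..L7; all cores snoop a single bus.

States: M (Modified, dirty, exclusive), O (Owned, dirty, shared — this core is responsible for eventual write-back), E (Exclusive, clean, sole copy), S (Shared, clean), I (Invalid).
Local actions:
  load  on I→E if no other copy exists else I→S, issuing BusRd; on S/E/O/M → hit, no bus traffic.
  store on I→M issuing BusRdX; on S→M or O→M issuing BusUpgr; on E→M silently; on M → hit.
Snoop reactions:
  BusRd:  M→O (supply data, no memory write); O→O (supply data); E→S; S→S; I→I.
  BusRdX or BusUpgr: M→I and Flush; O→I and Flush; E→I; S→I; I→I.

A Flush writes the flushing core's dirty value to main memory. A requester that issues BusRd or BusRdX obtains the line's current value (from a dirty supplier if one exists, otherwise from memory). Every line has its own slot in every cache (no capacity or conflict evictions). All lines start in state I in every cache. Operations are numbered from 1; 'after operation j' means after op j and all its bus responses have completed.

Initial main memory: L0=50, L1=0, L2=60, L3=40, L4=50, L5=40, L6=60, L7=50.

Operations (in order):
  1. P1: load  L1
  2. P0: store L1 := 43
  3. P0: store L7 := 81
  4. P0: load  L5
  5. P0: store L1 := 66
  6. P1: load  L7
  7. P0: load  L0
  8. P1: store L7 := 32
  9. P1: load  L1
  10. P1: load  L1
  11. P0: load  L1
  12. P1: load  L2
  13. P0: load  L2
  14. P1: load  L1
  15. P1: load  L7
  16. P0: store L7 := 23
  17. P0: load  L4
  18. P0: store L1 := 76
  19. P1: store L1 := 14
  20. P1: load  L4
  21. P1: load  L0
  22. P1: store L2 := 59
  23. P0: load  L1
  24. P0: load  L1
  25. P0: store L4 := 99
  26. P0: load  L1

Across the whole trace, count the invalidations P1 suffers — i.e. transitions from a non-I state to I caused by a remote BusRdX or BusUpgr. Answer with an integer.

  op1 P1: load  L1 → I/E on L1; bus BusRd; mem=0
  op2 P0: store L1 := 43 → M/I on L1; bus BusRdX; mem=0
  op3 P0: store L7 := 81 → M/I on L7; bus BusRdX; mem=50
  op4 P0: load  L5 → E/I on L5; bus BusRd; mem=40
  op5 P0: store L1 := 66 → M/I on L1; bus (none); mem=0
  op6 P1: load  L7 → O/S on L7; bus BusRd; mem=50
  op7 P0: load  L0 → E/I on L0; bus BusRd; mem=50
  op8 P1: store L7 := 32 → I/M on L7; bus BusUpgr Flush; mem=81
  op9 P1: load  L1 → O/S on L1; bus BusRd; mem=0
  op10 P1: load  L1 → O/S on L1; bus (none); mem=0
  op11 P0: load  L1 → O/S on L1; bus (none); mem=0
  op12 P1: load  L2 → I/E on L2; bus BusRd; mem=60
  op13 P0: load  L2 → S/S on L2; bus BusRd; mem=60
  op14 P1: load  L1 → O/S on L1; bus (none); mem=0
  op15 P1: load  L7 → I/M on L7; bus (none); mem=81
  op16 P0: store L7 := 23 → M/I on L7; bus BusRdX Flush; mem=32
  op17 P0: load  L4 → E/I on L4; bus BusRd; mem=50
  op18 P0: store L1 := 76 → M/I on L1; bus BusUpgr; mem=0
  op19 P1: store L1 := 14 → I/M on L1; bus BusRdX Flush; mem=76
  op20 P1: load  L4 → S/S on L4; bus BusRd; mem=50
  op21 P1: load  L0 → S/S on L0; bus BusRd; mem=50
  op22 P1: store L2 := 59 → I/M on L2; bus BusUpgr; mem=60
  op23 P0: load  L1 → S/O on L1; bus BusRd; mem=76
  op24 P0: load  L1 → S/O on L1; bus (none); mem=76
  op25 P0: store L4 := 99 → M/I on L4; bus BusUpgr; mem=50
  op26 P0: load  L1 → S/O on L1; bus (none); mem=76

invalidations = 4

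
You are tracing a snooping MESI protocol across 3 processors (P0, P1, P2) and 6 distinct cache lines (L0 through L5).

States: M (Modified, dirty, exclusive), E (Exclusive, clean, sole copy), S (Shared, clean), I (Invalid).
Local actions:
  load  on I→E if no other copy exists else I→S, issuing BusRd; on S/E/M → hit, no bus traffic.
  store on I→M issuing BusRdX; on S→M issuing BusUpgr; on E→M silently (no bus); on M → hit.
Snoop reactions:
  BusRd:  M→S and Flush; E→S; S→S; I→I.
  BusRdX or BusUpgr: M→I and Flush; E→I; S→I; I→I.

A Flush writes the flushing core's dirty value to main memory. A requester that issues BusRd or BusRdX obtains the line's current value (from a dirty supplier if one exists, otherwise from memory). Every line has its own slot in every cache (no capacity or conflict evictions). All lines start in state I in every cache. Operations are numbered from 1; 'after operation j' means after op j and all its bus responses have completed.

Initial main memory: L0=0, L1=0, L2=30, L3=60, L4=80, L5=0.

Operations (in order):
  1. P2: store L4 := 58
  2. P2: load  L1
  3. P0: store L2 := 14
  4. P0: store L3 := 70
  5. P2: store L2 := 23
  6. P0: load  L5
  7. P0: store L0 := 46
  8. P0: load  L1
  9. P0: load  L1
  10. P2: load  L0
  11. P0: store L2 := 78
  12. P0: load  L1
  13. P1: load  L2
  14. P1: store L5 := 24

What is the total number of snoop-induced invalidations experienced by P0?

[1] P2: store L4 := 58 | P0:I, P1:I, P2:M(58) | bus: BusRdX
[2] P2: load  L1 | P0:I, P1:I, P2:E(0) | bus: BusRd
[3] P0: store L2 := 14 | P0:M(14), P1:I, P2:I | bus: BusRdX
[4] P0: store L3 := 70 | P0:M(70), P1:I, P2:I | bus: BusRdX
[5] P2: store L2 := 23 | P0:I, P1:I, P2:M(23) | bus: BusRdX,Flush
[6] P0: load  L5 | P0:E(0), P1:I, P2:I | bus: BusRd
[7] P0: store L0 := 46 | P0:M(46), P1:I, P2:I | bus: BusRdX
[8] P0: load  L1 | P0:S(0), P1:I, P2:S(0) | bus: BusRd
[9] P0: load  L1 | P0:S(0), P1:I, P2:S(0) | bus: none
[10] P2: load  L0 | P0:S(46), P1:I, P2:S(46) | bus: BusRd,Flush
[11] P0: store L2 := 78 | P0:M(78), P1:I, P2:I | bus: BusRdX,Flush
[12] P0: load  L1 | P0:S(0), P1:I, P2:S(0) | bus: none
[13] P1: load  L2 | P0:S(78), P1:S(78), P2:I | bus: BusRd,Flush
[14] P1: store L5 := 24 | P0:I, P1:M(24), P2:I | bus: BusRdX

invalidations = 2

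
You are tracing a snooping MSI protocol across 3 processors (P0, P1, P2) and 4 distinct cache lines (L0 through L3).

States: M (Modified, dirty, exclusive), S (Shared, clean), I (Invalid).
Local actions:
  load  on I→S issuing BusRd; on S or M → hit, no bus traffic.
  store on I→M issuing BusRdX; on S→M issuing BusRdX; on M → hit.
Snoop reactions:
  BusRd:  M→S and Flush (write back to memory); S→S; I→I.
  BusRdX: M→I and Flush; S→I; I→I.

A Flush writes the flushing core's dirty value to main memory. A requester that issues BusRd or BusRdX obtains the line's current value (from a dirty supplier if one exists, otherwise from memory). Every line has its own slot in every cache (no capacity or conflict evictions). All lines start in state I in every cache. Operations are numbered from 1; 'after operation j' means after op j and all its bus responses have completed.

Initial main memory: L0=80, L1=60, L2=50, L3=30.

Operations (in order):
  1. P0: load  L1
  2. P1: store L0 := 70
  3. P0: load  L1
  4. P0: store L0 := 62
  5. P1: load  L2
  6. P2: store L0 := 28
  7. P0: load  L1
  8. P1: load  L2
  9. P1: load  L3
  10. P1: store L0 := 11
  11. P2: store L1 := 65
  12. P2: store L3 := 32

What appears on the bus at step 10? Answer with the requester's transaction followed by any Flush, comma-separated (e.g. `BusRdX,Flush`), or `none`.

1. P0: load  L1  bus=[BusRd]  L1: P0=S P1=I P2=I  mem[L1]=60
2. P1: store L0 := 70  bus=[BusRdX]  L0: P0=I P1=M P2=I  mem[L0]=80
3. P0: load  L1  bus=[-]  L1: P0=S P1=I P2=I  mem[L1]=60
4. P0: store L0 := 62  bus=[BusRdX,Flush]  L0: P0=M P1=I P2=I  mem[L0]=70
5. P1: load  L2  bus=[BusRd]  L2: P0=I P1=S P2=I  mem[L2]=50
6. P2: store L0 := 28  bus=[BusRdX,Flush]  L0: P0=I P1=I P2=M  mem[L0]=62
7. P0: load  L1  bus=[-]  L1: P0=S P1=I P2=I  mem[L1]=60
8. P1: load  L2  bus=[-]  L2: P0=I P1=S P2=I  mem[L2]=50
9. P1: load  L3  bus=[BusRd]  L3: P0=I P1=S P2=I  mem[L3]=30
10. P1: store L0 := 11  bus=[BusRdX,Flush]  L0: P0=I P1=M P2=I  mem[L0]=28
11. P2: store L1 := 65  bus=[BusRdX]  L1: P0=I P1=I P2=M  mem[L1]=60
12. P2: store L3 := 32  bus=[BusRdX]  L3: P0=I P1=I P2=M  mem[L3]=30

bus = BusRdX,Flush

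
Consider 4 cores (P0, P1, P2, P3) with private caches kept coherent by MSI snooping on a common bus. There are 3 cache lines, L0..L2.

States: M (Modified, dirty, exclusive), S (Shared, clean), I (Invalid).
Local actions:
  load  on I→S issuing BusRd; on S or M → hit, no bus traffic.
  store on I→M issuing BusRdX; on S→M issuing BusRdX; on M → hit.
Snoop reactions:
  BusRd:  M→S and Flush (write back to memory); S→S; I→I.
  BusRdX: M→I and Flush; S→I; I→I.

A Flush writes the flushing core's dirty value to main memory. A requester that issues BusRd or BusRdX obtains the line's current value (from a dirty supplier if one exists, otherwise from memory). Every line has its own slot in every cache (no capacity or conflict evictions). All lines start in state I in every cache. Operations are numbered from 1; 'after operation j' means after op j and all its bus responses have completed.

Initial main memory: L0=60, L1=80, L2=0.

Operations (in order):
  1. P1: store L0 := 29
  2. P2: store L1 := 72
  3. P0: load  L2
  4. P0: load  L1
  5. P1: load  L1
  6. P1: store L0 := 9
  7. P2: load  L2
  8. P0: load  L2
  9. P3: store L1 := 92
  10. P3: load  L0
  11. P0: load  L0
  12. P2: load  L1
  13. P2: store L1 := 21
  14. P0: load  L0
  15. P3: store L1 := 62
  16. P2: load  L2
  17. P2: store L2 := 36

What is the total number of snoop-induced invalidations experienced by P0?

step 1: P1: store L0 := 29  ⟶  IMII  (L0)  txn=BusRdX  M[L0]=60
step 2: P2: store L1 := 72  ⟶  IIMI  (L1)  txn=BusRdX  M[L1]=80
step 3: P0: load  L2  ⟶  SIII  (L2)  txn=BusRd  M[L2]=0
step 4: P0: load  L1  ⟶  SISI  (L1)  txn=BusRd+Flush  M[L1]=72
step 5: P1: load  L1  ⟶  SSSI  (L1)  txn=BusRd  M[L1]=72
step 6: P1: store L0 := 9  ⟶  IMII  (L0)  txn=∅  M[L0]=60
step 7: P2: load  L2  ⟶  SISI  (L2)  txn=BusRd  M[L2]=0
step 8: P0: load  L2  ⟶  SISI  (L2)  txn=∅  M[L2]=0
step 9: P3: store L1 := 92  ⟶  IIIM  (L1)  txn=BusRdX  M[L1]=72
step 10: P3: load  L0  ⟶  ISIS  (L0)  txn=BusRd+Flush  M[L0]=9
step 11: P0: load  L0  ⟶  SSIS  (L0)  txn=BusRd  M[L0]=9
step 12: P2: load  L1  ⟶  IISS  (L1)  txn=BusRd+Flush  M[L1]=92
step 13: P2: store L1 := 21  ⟶  IIMI  (L1)  txn=BusRdX  M[L1]=92
step 14: P0: load  L0  ⟶  SSIS  (L0)  txn=∅  M[L0]=9
step 15: P3: store L1 := 62  ⟶  IIIM  (L1)  txn=BusRdX+Flush  M[L1]=21
step 16: P2: load  L2  ⟶  SISI  (L2)  txn=∅  M[L2]=0
step 17: P2: store L2 := 36  ⟶  IIMI  (L2)  txn=BusRdX  M[L2]=0

invalidations = 2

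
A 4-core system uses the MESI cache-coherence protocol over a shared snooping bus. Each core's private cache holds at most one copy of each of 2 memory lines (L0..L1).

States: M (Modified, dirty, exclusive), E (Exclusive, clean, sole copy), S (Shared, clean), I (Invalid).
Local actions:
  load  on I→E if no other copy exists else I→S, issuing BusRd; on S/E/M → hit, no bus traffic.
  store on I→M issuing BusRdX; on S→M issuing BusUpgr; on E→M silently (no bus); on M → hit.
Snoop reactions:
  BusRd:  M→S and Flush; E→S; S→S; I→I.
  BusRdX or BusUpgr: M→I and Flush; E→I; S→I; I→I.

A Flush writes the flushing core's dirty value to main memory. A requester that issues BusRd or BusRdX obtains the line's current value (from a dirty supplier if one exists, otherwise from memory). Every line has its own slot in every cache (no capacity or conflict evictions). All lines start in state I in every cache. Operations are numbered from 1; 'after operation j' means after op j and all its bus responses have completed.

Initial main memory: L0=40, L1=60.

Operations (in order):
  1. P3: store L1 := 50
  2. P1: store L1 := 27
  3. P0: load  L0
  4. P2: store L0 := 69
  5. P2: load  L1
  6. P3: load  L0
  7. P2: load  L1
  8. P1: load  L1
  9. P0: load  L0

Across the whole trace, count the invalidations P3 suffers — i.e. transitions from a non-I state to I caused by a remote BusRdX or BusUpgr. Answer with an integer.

[1] P3: store L1 := 50 | P0:I, P1:I, P2:I, P3:M(50) | bus: BusRdX
[2] P1: store L1 := 27 | P0:I, P1:M(27), P2:I, P3:I | bus: BusRdX,Flush
[3] P0: load  L0 | P0:E(40), P1:I, P2:I, P3:I | bus: BusRd
[4] P2: store L0 := 69 | P0:I, P1:I, P2:M(69), P3:I | bus: BusRdX
[5] P2: load  L1 | P0:I, P1:S(27), P2:S(27), P3:I | bus: BusRd,Flush
[6] P3: load  L0 | P0:I, P1:I, P2:S(69), P3:S(69) | bus: BusRd,Flush
[7] P2: load  L1 | P0:I, P1:S(27), P2:S(27), P3:I | bus: none
[8] P1: load  L1 | P0:I, P1:S(27), P2:S(27), P3:I | bus: none
[9] P0: load  L0 | P0:S(69), P1:I, P2:S(69), P3:S(69) | bus: BusRd

invalidations = 1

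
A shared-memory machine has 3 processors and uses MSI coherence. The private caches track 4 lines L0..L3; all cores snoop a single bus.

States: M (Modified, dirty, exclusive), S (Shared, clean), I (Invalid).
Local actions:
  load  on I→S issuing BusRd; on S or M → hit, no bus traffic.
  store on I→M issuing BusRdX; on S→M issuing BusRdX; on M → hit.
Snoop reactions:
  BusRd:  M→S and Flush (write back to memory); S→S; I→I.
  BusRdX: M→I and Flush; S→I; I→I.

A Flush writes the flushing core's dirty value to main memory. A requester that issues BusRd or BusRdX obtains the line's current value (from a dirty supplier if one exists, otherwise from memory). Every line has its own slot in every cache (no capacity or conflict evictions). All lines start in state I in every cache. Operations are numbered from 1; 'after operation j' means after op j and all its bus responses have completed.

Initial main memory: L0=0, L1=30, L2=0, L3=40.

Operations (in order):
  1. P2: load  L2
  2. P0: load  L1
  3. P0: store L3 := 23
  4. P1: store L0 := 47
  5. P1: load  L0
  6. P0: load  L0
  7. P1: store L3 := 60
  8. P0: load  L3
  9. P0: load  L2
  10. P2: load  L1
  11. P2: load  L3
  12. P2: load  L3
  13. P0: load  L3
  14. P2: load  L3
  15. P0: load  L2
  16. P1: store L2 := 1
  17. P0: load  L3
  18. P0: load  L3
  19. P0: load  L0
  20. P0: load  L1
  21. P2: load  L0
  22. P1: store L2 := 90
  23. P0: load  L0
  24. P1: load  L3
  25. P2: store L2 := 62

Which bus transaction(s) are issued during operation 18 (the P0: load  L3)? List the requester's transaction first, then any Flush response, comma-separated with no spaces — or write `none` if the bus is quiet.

bus = none

1. P2: load  L2  bus=[BusRd]  L2: P0=I P1=I P2=S  mem[L2]=0
2. P0: load  L1  bus=[BusRd]  L1: P0=S P1=I P2=I  mem[L1]=30
3. P0: store L3 := 23  bus=[BusRdX]  L3: P0=M P1=I P2=I  mem[L3]=40
4. P1: store L0 := 47  bus=[BusRdX]  L0: P0=I P1=M P2=I  mem[L0]=0
5. P1: load  L0  bus=[-]  L0: P0=I P1=M P2=I  mem[L0]=0
6. P0: load  L0  bus=[BusRd,Flush]  L0: P0=S P1=S P2=I  mem[L0]=47
7. P1: store L3 := 60  bus=[BusRdX,Flush]  L3: P0=I P1=M P2=I  mem[L3]=23
8. P0: load  L3  bus=[BusRd,Flush]  L3: P0=S P1=S P2=I  mem[L3]=60
9. P0: load  L2  bus=[BusRd]  L2: P0=S P1=I P2=S  mem[L2]=0
10. P2: load  L1  bus=[BusRd]  L1: P0=S P1=I P2=S  mem[L1]=30
11. P2: load  L3  bus=[BusRd]  L3: P0=S P1=S P2=S  mem[L3]=60
12. P2: load  L3  bus=[-]  L3: P0=S P1=S P2=S  mem[L3]=60
13. P0: load  L3  bus=[-]  L3: P0=S P1=S P2=S  mem[L3]=60
14. P2: load  L3  bus=[-]  L3: P0=S P1=S P2=S  mem[L3]=60
15. P0: load  L2  bus=[-]  L2: P0=S P1=I P2=S  mem[L2]=0
16. P1: store L2 := 1  bus=[BusRdX]  L2: P0=I P1=M P2=I  mem[L2]=0
17. P0: load  L3  bus=[-]  L3: P0=S P1=S P2=S  mem[L3]=60
18. P0: load  L3  bus=[-]  L3: P0=S P1=S P2=S  mem[L3]=60
19. P0: load  L0  bus=[-]  L0: P0=S P1=S P2=I  mem[L0]=47
20. P0: load  L1  bus=[-]  L1: P0=S P1=I P2=S  mem[L1]=30
21. P2: load  L0  bus=[BusRd]  L0: P0=S P1=S P2=S  mem[L0]=47
22. P1: store L2 := 90  bus=[-]  L2: P0=I P1=M P2=I  mem[L2]=0
23. P0: load  L0  bus=[-]  L0: P0=S P1=S P2=S  mem[L0]=47
24. P1: load  L3  bus=[-]  L3: P0=S P1=S P2=S  mem[L3]=60
25. P2: store L2 := 62  bus=[BusRdX,Flush]  L2: P0=I P1=I P2=M  mem[L2]=90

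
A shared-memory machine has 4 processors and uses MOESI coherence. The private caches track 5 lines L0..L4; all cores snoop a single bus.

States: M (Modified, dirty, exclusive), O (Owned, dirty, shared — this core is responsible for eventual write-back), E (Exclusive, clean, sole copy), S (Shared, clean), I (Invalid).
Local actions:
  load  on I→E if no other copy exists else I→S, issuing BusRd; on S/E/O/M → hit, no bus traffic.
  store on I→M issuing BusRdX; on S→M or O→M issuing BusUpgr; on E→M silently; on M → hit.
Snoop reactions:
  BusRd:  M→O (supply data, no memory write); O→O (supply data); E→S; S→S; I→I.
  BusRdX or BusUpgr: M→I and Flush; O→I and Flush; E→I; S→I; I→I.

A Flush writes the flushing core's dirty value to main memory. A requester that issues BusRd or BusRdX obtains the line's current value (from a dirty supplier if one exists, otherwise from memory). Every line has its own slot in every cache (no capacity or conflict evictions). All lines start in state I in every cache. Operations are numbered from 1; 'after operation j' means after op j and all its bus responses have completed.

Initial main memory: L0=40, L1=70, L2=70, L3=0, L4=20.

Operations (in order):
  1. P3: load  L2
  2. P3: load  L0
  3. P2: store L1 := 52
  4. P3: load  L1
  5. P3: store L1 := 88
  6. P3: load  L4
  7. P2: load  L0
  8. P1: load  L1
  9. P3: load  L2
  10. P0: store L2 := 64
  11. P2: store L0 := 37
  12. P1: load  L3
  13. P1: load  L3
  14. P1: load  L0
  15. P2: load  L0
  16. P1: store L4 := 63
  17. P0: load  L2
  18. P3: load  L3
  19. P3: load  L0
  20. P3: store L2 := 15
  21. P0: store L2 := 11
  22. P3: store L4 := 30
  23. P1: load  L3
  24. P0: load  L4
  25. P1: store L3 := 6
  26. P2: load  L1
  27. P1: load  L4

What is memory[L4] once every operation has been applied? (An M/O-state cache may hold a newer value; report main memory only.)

memory[L4] = 63

1. P3: load  L2  bus=[BusRd]  L2: P0=I P1=I P2=I P3=E  mem[L2]=70
2. P3: load  L0  bus=[BusRd]  L0: P0=I P1=I P2=I P3=E  mem[L0]=40
3. P2: store L1 := 52  bus=[BusRdX]  L1: P0=I P1=I P2=M P3=I  mem[L1]=70
4. P3: load  L1  bus=[BusRd]  L1: P0=I P1=I P2=O P3=S  mem[L1]=70
5. P3: store L1 := 88  bus=[BusUpgr,Flush]  L1: P0=I P1=I P2=I P3=M  mem[L1]=52
6. P3: load  L4  bus=[BusRd]  L4: P0=I P1=I P2=I P3=E  mem[L4]=20
7. P2: load  L0  bus=[BusRd]  L0: P0=I P1=I P2=S P3=S  mem[L0]=40
8. P1: load  L1  bus=[BusRd]  L1: P0=I P1=S P2=I P3=O  mem[L1]=52
9. P3: load  L2  bus=[-]  L2: P0=I P1=I P2=I P3=E  mem[L2]=70
10. P0: store L2 := 64  bus=[BusRdX]  L2: P0=M P1=I P2=I P3=I  mem[L2]=70
11. P2: store L0 := 37  bus=[BusUpgr]  L0: P0=I P1=I P2=M P3=I  mem[L0]=40
12. P1: load  L3  bus=[BusRd]  L3: P0=I P1=E P2=I P3=I  mem[L3]=0
13. P1: load  L3  bus=[-]  L3: P0=I P1=E P2=I P3=I  mem[L3]=0
14. P1: load  L0  bus=[BusRd]  L0: P0=I P1=S P2=O P3=I  mem[L0]=40
15. P2: load  L0  bus=[-]  L0: P0=I P1=S P2=O P3=I  mem[L0]=40
16. P1: store L4 := 63  bus=[BusRdX]  L4: P0=I P1=M P2=I P3=I  mem[L4]=20
17. P0: load  L2  bus=[-]  L2: P0=M P1=I P2=I P3=I  mem[L2]=70
18. P3: load  L3  bus=[BusRd]  L3: P0=I P1=S P2=I P3=S  mem[L3]=0
19. P3: load  L0  bus=[BusRd]  L0: P0=I P1=S P2=O P3=S  mem[L0]=40
20. P3: store L2 := 15  bus=[BusRdX,Flush]  L2: P0=I P1=I P2=I P3=M  mem[L2]=64
21. P0: store L2 := 11  bus=[BusRdX,Flush]  L2: P0=M P1=I P2=I P3=I  mem[L2]=15
22. P3: store L4 := 30  bus=[BusRdX,Flush]  L4: P0=I P1=I P2=I P3=M  mem[L4]=63
23. P1: load  L3  bus=[-]  L3: P0=I P1=S P2=I P3=S  mem[L3]=0
24. P0: load  L4  bus=[BusRd]  L4: P0=S P1=I P2=I P3=O  mem[L4]=63
25. P1: store L3 := 6  bus=[BusUpgr]  L3: P0=I P1=M P2=I P3=I  mem[L3]=0
26. P2: load  L1  bus=[BusRd]  L1: P0=I P1=S P2=S P3=O  mem[L1]=52
27. P1: load  L4  bus=[BusRd]  L4: P0=S P1=S P2=I P3=O  mem[L4]=63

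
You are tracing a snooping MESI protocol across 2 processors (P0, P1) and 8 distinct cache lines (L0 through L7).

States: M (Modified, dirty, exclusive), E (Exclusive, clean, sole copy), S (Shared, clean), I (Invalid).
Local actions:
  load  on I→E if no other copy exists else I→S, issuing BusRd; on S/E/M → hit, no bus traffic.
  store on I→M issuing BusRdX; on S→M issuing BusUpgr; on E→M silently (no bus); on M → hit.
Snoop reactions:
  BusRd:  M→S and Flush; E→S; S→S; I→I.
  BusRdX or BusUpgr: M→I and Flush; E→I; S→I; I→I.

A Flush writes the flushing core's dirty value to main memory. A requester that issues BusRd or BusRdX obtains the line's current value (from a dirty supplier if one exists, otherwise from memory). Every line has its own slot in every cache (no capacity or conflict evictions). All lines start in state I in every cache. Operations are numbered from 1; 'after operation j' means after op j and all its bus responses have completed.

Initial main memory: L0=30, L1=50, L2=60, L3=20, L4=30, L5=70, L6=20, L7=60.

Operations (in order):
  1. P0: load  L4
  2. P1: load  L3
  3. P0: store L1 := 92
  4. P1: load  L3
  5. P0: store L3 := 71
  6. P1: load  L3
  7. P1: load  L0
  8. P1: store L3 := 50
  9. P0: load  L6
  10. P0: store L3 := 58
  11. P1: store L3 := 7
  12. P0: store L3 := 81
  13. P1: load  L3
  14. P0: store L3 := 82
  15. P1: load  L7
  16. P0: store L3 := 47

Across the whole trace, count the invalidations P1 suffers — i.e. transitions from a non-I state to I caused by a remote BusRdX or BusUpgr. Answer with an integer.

step 1: P0: load  L4  ⟶  EI  (L4)  txn=BusRd  M[L4]=30
step 2: P1: load  L3  ⟶  IE  (L3)  txn=BusRd  M[L3]=20
step 3: P0: store L1 := 92  ⟶  MI  (L1)  txn=BusRdX  M[L1]=50
step 4: P1: load  L3  ⟶  IE  (L3)  txn=∅  M[L3]=20
step 5: P0: store L3 := 71  ⟶  MI  (L3)  txn=BusRdX  M[L3]=20
step 6: P1: load  L3  ⟶  SS  (L3)  txn=BusRd+Flush  M[L3]=71
step 7: P1: load  L0  ⟶  IE  (L0)  txn=BusRd  M[L0]=30
step 8: P1: store L3 := 50  ⟶  IM  (L3)  txn=BusUpgr  M[L3]=71
step 9: P0: load  L6  ⟶  EI  (L6)  txn=BusRd  M[L6]=20
step 10: P0: store L3 := 58  ⟶  MI  (L3)  txn=BusRdX+Flush  M[L3]=50
step 11: P1: store L3 := 7  ⟶  IM  (L3)  txn=BusRdX+Flush  M[L3]=58
step 12: P0: store L3 := 81  ⟶  MI  (L3)  txn=BusRdX+Flush  M[L3]=7
step 13: P1: load  L3  ⟶  SS  (L3)  txn=BusRd+Flush  M[L3]=81
step 14: P0: store L3 := 82  ⟶  MI  (L3)  txn=BusUpgr  M[L3]=81
step 15: P1: load  L7  ⟶  IE  (L7)  txn=BusRd  M[L7]=60
step 16: P0: store L3 := 47  ⟶  MI  (L3)  txn=∅  M[L3]=81

invalidations = 4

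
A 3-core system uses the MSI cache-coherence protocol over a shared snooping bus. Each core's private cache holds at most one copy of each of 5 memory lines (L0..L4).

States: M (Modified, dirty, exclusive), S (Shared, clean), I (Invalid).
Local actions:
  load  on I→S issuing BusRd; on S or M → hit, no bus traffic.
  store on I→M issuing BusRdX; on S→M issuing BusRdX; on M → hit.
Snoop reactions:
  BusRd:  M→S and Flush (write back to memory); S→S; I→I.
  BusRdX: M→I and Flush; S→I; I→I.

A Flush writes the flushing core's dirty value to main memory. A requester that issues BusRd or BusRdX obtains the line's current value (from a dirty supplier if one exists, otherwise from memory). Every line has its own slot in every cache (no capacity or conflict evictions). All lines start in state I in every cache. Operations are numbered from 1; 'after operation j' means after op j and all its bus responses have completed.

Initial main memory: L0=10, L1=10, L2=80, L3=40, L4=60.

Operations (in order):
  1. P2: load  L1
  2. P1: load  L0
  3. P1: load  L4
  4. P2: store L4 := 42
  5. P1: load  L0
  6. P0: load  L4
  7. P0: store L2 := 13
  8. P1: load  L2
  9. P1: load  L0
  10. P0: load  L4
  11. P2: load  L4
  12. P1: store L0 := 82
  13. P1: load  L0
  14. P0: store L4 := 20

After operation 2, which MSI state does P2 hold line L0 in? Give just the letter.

state = I

step 1: P2: load  L1  ⟶  IIS  (L1)  txn=BusRd  M[L1]=10
step 2: P1: load  L0  ⟶  ISI  (L0)  txn=BusRd  M[L0]=10
step 3: P1: load  L4  ⟶  ISI  (L4)  txn=BusRd  M[L4]=60
step 4: P2: store L4 := 42  ⟶  IIM  (L4)  txn=BusRdX  M[L4]=60
step 5: P1: load  L0  ⟶  ISI  (L0)  txn=∅  M[L0]=10
step 6: P0: load  L4  ⟶  SIS  (L4)  txn=BusRd+Flush  M[L4]=42
step 7: P0: store L2 := 13  ⟶  MII  (L2)  txn=BusRdX  M[L2]=80
step 8: P1: load  L2  ⟶  SSI  (L2)  txn=BusRd+Flush  M[L2]=13
step 9: P1: load  L0  ⟶  ISI  (L0)  txn=∅  M[L0]=10
step 10: P0: load  L4  ⟶  SIS  (L4)  txn=∅  M[L4]=42
step 11: P2: load  L4  ⟶  SIS  (L4)  txn=∅  M[L4]=42
step 12: P1: store L0 := 82  ⟶  IMI  (L0)  txn=BusRdX  M[L0]=10
step 13: P1: load  L0  ⟶  IMI  (L0)  txn=∅  M[L0]=10
step 14: P0: store L4 := 20  ⟶  MII  (L4)  txn=BusRdX  M[L4]=42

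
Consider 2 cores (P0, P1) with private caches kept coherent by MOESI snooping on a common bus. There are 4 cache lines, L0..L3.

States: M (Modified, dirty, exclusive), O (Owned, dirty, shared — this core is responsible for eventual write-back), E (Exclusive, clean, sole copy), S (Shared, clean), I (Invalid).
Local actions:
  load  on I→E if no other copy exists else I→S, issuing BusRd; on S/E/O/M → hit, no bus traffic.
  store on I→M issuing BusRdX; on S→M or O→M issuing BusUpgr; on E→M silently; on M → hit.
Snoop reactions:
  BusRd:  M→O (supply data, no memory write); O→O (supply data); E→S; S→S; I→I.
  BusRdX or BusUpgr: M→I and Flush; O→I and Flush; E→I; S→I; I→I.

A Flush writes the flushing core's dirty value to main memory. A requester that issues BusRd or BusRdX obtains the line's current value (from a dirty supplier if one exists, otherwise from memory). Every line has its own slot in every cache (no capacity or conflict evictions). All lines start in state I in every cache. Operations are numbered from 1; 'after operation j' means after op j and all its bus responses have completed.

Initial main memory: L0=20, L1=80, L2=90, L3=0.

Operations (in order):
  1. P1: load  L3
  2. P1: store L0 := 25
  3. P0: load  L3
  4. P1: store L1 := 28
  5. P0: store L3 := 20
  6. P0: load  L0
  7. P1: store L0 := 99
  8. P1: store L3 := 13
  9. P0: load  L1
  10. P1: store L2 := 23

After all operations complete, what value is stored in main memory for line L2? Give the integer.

memory[L2] = 90

step 1: P1: load  L3  ⟶  IE  (L3)  txn=BusRd  M[L3]=0
step 2: P1: store L0 := 25  ⟶  IM  (L0)  txn=BusRdX  M[L0]=20
step 3: P0: load  L3  ⟶  SS  (L3)  txn=BusRd  M[L3]=0
step 4: P1: store L1 := 28  ⟶  IM  (L1)  txn=BusRdX  M[L1]=80
step 5: P0: store L3 := 20  ⟶  MI  (L3)  txn=BusUpgr  M[L3]=0
step 6: P0: load  L0  ⟶  SO  (L0)  txn=BusRd  M[L0]=20
step 7: P1: store L0 := 99  ⟶  IM  (L0)  txn=BusUpgr  M[L0]=20
step 8: P1: store L3 := 13  ⟶  IM  (L3)  txn=BusRdX+Flush  M[L3]=20
step 9: P0: load  L1  ⟶  SO  (L1)  txn=BusRd  M[L1]=80
step 10: P1: store L2 := 23  ⟶  IM  (L2)  txn=BusRdX  M[L2]=90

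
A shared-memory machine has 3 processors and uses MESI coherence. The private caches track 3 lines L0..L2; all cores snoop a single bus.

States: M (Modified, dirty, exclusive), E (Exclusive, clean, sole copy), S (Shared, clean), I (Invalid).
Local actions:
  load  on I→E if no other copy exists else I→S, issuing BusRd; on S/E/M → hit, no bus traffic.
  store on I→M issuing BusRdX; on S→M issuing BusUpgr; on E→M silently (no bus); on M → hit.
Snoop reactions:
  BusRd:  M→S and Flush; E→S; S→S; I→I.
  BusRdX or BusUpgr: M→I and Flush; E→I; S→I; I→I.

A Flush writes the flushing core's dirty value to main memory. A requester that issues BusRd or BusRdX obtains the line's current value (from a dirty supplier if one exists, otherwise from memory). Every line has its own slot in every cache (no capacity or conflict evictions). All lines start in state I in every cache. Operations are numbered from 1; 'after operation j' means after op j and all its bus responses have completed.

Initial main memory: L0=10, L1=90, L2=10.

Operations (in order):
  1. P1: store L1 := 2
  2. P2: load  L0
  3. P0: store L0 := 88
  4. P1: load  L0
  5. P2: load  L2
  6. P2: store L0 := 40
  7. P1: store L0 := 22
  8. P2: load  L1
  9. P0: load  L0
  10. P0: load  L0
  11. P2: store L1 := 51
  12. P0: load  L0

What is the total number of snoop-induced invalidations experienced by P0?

invalidations = 1

[1] P1: store L1 := 2 | P0:I, P1:M(2), P2:I | bus: BusRdX
[2] P2: load  L0 | P0:I, P1:I, P2:E(10) | bus: BusRd
[3] P0: store L0 := 88 | P0:M(88), P1:I, P2:I | bus: BusRdX
[4] P1: load  L0 | P0:S(88), P1:S(88), P2:I | bus: BusRd,Flush
[5] P2: load  L2 | P0:I, P1:I, P2:E(10) | bus: BusRd
[6] P2: store L0 := 40 | P0:I, P1:I, P2:M(40) | bus: BusRdX
[7] P1: store L0 := 22 | P0:I, P1:M(22), P2:I | bus: BusRdX,Flush
[8] P2: load  L1 | P0:I, P1:S(2), P2:S(2) | bus: BusRd,Flush
[9] P0: load  L0 | P0:S(22), P1:S(22), P2:I | bus: BusRd,Flush
[10] P0: load  L0 | P0:S(22), P1:S(22), P2:I | bus: none
[11] P2: store L1 := 51 | P0:I, P1:I, P2:M(51) | bus: BusUpgr
[12] P0: load  L0 | P0:S(22), P1:S(22), P2:I | bus: none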